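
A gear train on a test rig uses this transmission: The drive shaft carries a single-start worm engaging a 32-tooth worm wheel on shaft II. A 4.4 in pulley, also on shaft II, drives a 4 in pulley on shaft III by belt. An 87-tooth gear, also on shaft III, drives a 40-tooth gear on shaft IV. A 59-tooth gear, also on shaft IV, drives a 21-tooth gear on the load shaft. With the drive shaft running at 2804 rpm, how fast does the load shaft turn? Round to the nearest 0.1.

the drive shaft → shaft II (worm, 32/1): 2804 ÷ 32 = 87.625 rpm
shaft II → shaft III (belt, 4/4.4): 87.625 ÷ 0.90909 = 96.388 rpm
shaft III → shaft IV (gear mesh, 40/87): 96.388 ÷ 0.45977 = 209.64 rpm
shaft IV → the load shaft (gear mesh, 21/59): 209.64 ÷ 0.35593 = 589 rpm

589.0 rpm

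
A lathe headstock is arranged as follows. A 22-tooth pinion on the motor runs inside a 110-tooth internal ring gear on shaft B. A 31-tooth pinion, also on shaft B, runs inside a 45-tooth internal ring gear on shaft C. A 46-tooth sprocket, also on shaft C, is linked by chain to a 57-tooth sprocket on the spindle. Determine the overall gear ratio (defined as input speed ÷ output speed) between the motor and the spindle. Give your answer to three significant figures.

Each stage contributes driven/driver: internal gear 110/22 = 5, internal gear 45/31 = 1.4516, chain 57/46 = 1.2391.
Overall: 5 × 1.4516 × 1.2391 = 8.9937.

8.99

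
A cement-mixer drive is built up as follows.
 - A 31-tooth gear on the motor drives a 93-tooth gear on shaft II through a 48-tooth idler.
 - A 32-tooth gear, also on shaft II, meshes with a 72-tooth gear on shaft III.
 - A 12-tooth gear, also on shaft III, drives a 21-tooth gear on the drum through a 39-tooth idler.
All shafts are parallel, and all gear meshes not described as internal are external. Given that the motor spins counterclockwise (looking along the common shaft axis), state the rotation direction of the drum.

the motor → shaft II: driver → idler → driven is 2 external meshes, 2 reversals → CCW.
shaft II → shaft III: external mesh, 1 reversal → CW.
shaft III → the drum: driver → idler → driven is 2 external meshes, 2 reversals → CW.
5 reversals in total — an odd number — so the drum turns opposite to the motor.

clockwise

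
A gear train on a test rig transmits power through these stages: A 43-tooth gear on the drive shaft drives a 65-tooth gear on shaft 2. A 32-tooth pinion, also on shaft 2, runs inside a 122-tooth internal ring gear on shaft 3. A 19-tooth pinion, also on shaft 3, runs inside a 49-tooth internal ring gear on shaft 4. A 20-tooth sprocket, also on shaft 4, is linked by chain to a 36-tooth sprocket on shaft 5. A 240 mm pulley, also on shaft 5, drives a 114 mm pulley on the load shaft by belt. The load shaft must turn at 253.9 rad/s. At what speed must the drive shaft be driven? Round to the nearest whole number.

Overall ratio R = 1.5116 × 3.8125 × 2.5789 × 1.8 × 0.475 = 12.708.
Required input speed = output speed × R = 253.9 × 12.708 = 3226.5 rad/s.

3226 rad/s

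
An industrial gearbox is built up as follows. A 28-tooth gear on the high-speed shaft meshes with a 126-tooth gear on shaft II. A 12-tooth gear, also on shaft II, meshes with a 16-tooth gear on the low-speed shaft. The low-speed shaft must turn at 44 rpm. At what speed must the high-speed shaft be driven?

Overall ratio R = 4.5 × 1.3333 = 6.
Required input speed = output speed × R = 44 × 6 = 264 rpm.

264 rpm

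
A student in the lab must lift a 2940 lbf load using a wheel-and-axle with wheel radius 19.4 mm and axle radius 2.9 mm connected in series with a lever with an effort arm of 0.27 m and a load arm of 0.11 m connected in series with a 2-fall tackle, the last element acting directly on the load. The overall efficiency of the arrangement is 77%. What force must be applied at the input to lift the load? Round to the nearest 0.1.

Wheel-and-axle MA = R/r = 19.4/2.9 = 6.6897.
Lever MA = effort arm / load arm = 0.27/0.11 = 2.4545.
Block-and-tackle MA = number of supporting rope parts = 2.
Combined ideal MA = 6.6897 × 2.4545 × 2 = 32.84.
Actual MA = 32.84 × 0.77 = 25.287.
Effort = load / actual MA = 2940 / 25.287 = 116.27 lbf.

116.3 lbf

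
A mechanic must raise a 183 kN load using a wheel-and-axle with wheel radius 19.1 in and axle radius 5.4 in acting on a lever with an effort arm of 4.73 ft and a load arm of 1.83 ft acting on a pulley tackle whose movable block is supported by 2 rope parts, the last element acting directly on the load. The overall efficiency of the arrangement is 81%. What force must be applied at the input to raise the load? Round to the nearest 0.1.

12.4 kN

Wheel-and-axle MA = R/r = 19.1/5.4 = 3.537.
Lever MA = effort arm / load arm = 4.73/1.83 = 2.5847.
Block-and-tackle MA = number of supporting rope parts = 2.
Combined ideal MA = 3.537 × 2.5847 × 2 = 18.284.
Actual MA = 18.284 × 0.81 = 14.81.
Effort = load / actual MA = 183 / 14.81 = 12.356 kN.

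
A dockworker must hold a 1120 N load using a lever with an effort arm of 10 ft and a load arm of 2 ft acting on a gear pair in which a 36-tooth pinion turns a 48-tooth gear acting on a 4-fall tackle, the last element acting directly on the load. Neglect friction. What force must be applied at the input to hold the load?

42 N

Lever MA = effort arm / load arm = 10/2 = 5.
Gear pair MA = 48/36 = 1.3333.
Block-and-tackle MA = number of supporting rope parts = 4.
Combined ideal MA = 5 × 1.3333 × 4 = 26.667.
Effort = load / MA = 1120 / 26.667 = 42 N.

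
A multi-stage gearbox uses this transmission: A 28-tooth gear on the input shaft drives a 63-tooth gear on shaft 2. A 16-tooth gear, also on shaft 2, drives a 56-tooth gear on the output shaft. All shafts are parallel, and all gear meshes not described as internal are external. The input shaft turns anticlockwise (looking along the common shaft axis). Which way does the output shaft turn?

the input shaft → shaft 2: external mesh, 1 reversal → CW.
shaft 2 → the output shaft: external mesh, 1 reversal → CCW.
2 reversals in total — an even number — so the output shaft turns the same way as the input shaft.

anticlockwise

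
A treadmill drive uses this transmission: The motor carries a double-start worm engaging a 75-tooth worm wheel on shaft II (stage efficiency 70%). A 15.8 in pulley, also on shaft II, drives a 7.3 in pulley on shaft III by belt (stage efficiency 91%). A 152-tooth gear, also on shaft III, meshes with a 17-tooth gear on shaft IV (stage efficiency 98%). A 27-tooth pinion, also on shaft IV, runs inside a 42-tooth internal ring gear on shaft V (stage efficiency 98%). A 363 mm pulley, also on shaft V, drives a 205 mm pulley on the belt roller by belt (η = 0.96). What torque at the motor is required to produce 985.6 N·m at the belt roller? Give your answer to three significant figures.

Overall ratio R = 37.5 × 0.46203 × 0.11184 × 1.5556 × 0.56474 = 1.7023; overall efficiency η = 0.70 × 0.91 × 0.98 × 0.98 × 0.96 = 0.5873.
Input torque = output torque / (R × η) = 985.6 / (1.7023 × 0.5873) = 985.83 N·m.

986 N·m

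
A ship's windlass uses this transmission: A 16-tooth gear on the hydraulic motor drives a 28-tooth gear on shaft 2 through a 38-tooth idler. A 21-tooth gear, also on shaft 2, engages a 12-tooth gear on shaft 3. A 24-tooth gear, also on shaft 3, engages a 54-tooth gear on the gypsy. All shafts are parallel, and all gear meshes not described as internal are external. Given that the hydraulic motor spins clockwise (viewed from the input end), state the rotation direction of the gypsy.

clockwise

the hydraulic motor → shaft 2: driver → idler → driven is 2 external meshes, 2 reversals → CW.
shaft 2 → shaft 3: external mesh, 1 reversal → CCW.
shaft 3 → the gypsy: external mesh, 1 reversal → CW.
4 reversals in total — an even number — so the gypsy turns the same way as the hydraulic motor.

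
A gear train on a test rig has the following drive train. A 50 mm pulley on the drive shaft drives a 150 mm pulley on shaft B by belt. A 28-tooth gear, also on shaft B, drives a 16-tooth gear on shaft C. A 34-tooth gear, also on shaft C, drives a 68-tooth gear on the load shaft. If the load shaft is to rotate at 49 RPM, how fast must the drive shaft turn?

Overall ratio R = 3 × 0.57143 × 2 = 3.4286.
Required input speed = output speed × R = 49 × 3.4286 = 168 RPM.

168 RPM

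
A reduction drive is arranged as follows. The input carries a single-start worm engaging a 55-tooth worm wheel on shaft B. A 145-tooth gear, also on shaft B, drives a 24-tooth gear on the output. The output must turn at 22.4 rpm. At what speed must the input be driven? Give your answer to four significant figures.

Overall ratio R = 55 × 0.16552 = 9.1034.
Required input speed = output speed × R = 22.4 × 9.1034 = 203.92 rpm.

203.9 rpm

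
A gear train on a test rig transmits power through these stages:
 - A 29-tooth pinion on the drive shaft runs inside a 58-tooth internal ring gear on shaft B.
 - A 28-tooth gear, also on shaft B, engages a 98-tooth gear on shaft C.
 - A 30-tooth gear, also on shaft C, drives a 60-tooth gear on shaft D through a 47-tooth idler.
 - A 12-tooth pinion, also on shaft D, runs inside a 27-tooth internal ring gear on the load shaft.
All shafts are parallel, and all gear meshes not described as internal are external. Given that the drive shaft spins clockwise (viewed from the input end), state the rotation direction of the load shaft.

counterclockwise

the drive shaft → shaft B: internal mesh, same direction → CW.
shaft B → shaft C: external mesh, 1 reversal → CCW.
shaft C → shaft D: driver → idler → driven is 2 external meshes, 2 reversals → CCW.
shaft D → the load shaft: internal mesh, same direction → CCW.
3 reversals in total — an odd number — so the load shaft turns opposite to the drive shaft.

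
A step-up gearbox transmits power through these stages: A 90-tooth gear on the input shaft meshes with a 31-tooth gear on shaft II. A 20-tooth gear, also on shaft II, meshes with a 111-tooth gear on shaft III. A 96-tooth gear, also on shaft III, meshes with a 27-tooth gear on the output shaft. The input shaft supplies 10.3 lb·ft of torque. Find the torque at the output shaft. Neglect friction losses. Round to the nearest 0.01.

After the gear mesh (31/90): 10.3 × 0.34444 = 3.5478 lb·ft
After the gear mesh (111/20): 3.5478 × 5.55 = 19.69 lb·ft
After the gear mesh (27/96): 19.69 × 0.28125 = 5.5379 lb·ft

5.54 lb·ft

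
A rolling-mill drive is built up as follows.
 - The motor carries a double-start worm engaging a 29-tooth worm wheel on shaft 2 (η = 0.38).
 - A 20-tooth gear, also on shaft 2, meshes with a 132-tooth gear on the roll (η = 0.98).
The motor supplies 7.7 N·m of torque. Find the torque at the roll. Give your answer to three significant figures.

Worm: ratio = 29/2 = 14.5; torque at shaft 2 = 7.7 × 14.5 × 0.38 = 42.427 N·m.
Gear mesh: ratio = 132/20 = 6.6; torque at the roll = 42.427 × 6.6 × 0.98 = 274.42 N·m.

274 N·m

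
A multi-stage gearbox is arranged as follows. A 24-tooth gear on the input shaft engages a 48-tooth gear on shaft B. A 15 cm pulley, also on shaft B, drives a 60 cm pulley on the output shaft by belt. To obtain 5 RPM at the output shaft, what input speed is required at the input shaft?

Overall ratio R = 2 × 4 = 8.
Required input speed = output speed × R = 5 × 8 = 40 RPM.

40 RPM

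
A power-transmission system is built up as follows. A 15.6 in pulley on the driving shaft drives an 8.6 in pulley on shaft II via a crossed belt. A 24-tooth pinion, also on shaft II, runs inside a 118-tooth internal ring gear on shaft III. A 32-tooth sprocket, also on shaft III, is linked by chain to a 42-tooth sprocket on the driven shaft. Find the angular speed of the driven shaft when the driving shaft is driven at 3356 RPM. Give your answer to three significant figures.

the driving shaft → shaft II (belt, 8.6/15.6): 3356 ÷ 0.55128 = 6087.6 RPM
shaft II → shaft III (internal gear, 118/24): 6087.6 ÷ 4.9167 = 1238.2 RPM
shaft III → the driven shaft (chain, 42/32): 1238.2 ÷ 1.3125 = 943.36 RPM

943 RPM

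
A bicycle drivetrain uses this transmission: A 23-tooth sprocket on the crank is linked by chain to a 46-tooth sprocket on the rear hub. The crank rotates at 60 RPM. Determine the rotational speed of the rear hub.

Chain: ratio = 46/23 = 2, so the rear hub turns at 60 / 2 = 30 RPM.

30 RPM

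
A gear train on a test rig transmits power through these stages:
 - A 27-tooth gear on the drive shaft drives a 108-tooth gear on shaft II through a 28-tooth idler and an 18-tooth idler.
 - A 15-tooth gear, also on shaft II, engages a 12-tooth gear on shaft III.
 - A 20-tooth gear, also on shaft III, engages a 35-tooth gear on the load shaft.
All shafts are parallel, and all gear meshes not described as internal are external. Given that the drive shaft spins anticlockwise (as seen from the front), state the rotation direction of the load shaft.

the drive shaft → shaft II: driver → idler → idler → driven is 3 external meshes, 3 reversals → CW.
shaft II → shaft III: external mesh, 1 reversal → CCW.
shaft III → the load shaft: external mesh, 1 reversal → CW.
5 reversals in total — an odd number — so the load shaft turns opposite to the drive shaft.

clockwise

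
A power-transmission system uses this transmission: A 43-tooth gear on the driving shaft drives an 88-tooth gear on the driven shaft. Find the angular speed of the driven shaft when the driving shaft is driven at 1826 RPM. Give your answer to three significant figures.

892 RPM

the driving shaft → the driven shaft (gear mesh, 88/43): 1826 ÷ 2.0465 = 892.25 RPM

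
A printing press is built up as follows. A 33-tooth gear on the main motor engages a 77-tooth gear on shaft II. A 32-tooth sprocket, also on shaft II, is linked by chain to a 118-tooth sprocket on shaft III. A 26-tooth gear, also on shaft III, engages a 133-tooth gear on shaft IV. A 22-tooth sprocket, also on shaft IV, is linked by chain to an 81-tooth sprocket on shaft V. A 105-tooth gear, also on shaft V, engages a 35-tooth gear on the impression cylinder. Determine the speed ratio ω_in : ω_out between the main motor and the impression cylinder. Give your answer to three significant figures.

54.0

Each stage contributes driven/driver: gear mesh 77/33 = 2.3333, chain 118/32 = 3.6875, gear mesh 133/26 = 5.1154, chain 81/22 = 3.6818, gear mesh 35/105 = 0.33333.
Overall: 2.3333 × 3.6875 × 5.1154 × 3.6818 × 0.33333 = 54.017.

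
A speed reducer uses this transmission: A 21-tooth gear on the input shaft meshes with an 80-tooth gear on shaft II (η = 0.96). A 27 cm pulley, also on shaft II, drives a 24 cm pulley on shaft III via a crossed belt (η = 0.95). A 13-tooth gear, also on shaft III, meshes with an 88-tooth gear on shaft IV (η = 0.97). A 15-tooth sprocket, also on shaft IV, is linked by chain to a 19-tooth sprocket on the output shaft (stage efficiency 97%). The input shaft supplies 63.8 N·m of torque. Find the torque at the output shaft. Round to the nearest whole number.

gear mesh 80/21 = 3.8095 → τ = 63.8·3.8095·0.96 = 233.33 N·m
belt 24/27 = 0.88889 → τ = 233.33·0.88889·0.95 = 197.03 N·m
gear mesh 88/13 = 6.7692 → τ = 197.03·6.7692·0.97 = 1293.7 N·m
chain 19/15 = 1.2667 → τ = 1293.7·1.2667·0.97 = 1589.6 N·m

1590 N·m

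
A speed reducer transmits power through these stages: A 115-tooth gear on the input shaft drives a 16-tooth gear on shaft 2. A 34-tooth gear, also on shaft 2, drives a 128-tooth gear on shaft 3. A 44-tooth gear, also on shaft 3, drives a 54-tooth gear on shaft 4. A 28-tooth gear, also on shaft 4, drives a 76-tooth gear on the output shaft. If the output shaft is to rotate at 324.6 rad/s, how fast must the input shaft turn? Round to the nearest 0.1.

Overall ratio R = 0.13913 × 3.7647 × 1.2273 × 2.7143 = 1.7448.
Required input speed = output speed × R = 324.6 × 1.7448 = 566.37 rad/s.

566.4 rad/s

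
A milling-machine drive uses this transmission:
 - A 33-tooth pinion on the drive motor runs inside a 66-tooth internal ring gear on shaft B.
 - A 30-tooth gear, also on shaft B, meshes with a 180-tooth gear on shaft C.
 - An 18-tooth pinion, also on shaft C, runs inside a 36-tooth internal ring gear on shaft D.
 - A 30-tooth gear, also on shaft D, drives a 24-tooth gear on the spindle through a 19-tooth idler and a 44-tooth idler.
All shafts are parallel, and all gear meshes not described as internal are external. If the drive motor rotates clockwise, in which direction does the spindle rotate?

clockwise

the drive motor → shaft B: internal mesh, same direction → CW.
shaft B → shaft C: external mesh, 1 reversal → CCW.
shaft C → shaft D: internal mesh, same direction → CCW.
shaft D → the spindle: driver → idler → idler → driven is 3 external meshes, 3 reversals → CW.
4 reversals in total — an even number — so the spindle turns the same way as the drive motor.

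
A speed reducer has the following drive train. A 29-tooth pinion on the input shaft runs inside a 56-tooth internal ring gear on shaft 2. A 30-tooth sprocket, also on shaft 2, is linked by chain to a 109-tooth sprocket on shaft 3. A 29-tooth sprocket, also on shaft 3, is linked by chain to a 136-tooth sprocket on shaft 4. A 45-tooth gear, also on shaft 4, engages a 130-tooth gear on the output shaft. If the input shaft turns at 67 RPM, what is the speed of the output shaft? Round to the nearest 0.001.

0.705 RPM

the input shaft → shaft 2 (internal gear, 56/29): 67 ÷ 1.931 = 34.696 RPM
shaft 2 → shaft 3 (chain, 109/30): 34.696 ÷ 3.6333 = 9.5495 RPM
shaft 3 → shaft 4 (chain, 136/29): 9.5495 ÷ 4.6897 = 2.0363 RPM
shaft 4 → the output shaft (gear mesh, 130/45): 2.0363 ÷ 2.8889 = 0.70487 RPM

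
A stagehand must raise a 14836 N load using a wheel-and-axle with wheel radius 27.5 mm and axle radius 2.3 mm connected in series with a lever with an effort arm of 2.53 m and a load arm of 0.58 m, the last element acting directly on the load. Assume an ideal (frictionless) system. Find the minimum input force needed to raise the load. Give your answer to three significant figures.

Wheel-and-axle MA = R/r = 27.5/2.3 = 11.957.
Lever MA = effort arm / load arm = 2.53/0.58 = 4.3621.
Combined ideal MA = 11.957 × 4.3621 = 52.155.
Effort = load / MA = 14836 / 52.155 = 284.46 N.

284 N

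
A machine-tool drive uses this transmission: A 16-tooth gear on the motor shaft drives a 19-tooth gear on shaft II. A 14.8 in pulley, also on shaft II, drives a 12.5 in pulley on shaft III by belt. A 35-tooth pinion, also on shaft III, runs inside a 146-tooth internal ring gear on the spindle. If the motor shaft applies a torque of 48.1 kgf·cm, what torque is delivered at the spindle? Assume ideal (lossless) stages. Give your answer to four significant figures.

201.2 kgf·cm

gear mesh 19/16 = 1.1875 → τ = 48.1·1.1875 = 57.119 kgf·cm
belt 12.5/14.8 = 0.84459 → τ = 57.119·0.84459 = 48.242 kgf·cm
internal gear 146/35 = 4.1714 → τ = 48.242·4.1714 = 201.24 kgf·cm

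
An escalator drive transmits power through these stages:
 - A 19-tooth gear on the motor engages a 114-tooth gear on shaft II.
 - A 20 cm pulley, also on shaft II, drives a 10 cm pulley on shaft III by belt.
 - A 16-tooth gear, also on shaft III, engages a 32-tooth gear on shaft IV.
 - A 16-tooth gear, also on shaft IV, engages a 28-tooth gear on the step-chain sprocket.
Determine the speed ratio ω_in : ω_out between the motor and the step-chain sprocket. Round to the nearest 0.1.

Each stage contributes driven/driver: gear mesh 114/19 = 6, belt 10/20 = 0.5, gear mesh 32/16 = 2, gear mesh 28/16 = 1.75.
Overall: 6 × 0.5 × 2 × 1.75 = 10.5.

10.5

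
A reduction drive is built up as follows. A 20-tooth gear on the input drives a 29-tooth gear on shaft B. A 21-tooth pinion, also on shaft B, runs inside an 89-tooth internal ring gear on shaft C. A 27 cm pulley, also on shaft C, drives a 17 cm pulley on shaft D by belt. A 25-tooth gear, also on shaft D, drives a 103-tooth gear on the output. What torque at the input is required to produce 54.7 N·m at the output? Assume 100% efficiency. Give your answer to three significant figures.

3.43 N·m

Overall ratio R = 1.45 × 4.2381 × 0.62963 × 4.12 = 15.941.
Input torque = output torque / R = 54.7 / 15.941 = 3.4314 N·m.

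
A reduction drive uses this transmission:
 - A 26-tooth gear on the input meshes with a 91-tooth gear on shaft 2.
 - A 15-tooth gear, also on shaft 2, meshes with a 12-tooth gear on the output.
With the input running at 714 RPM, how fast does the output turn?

Gear mesh: ratio = 91/26 = 3.5, so shaft 2 turns at 714 / 3.5 = 204 RPM.
Gear mesh: ratio = 12/15 = 0.8, so the output turns at 204 / 0.8 = 255 RPM.

255 RPM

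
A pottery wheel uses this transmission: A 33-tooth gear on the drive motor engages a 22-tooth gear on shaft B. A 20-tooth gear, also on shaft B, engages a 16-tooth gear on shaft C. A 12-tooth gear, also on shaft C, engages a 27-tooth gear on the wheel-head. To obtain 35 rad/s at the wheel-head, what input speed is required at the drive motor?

42 rad/s

Overall ratio R = 0.66667 × 0.8 × 2.25 = 1.2.
Required input speed = output speed × R = 35 × 1.2 = 42 rad/s.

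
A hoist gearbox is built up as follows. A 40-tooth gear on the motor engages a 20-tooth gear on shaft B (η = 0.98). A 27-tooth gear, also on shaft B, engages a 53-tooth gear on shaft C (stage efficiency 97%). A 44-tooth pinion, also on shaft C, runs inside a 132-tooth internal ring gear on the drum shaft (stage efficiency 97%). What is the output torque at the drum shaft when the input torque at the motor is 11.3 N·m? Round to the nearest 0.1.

After the gear mesh (20/40): 11.3 × 0.5 × 0.98 = 5.537 N·m
After the gear mesh (53/27): 5.537 × 1.963 × 0.97 = 10.543 N·m
After the internal gear (132/44): 10.543 × 3 × 0.97 = 30.68 N·m

30.7 N·m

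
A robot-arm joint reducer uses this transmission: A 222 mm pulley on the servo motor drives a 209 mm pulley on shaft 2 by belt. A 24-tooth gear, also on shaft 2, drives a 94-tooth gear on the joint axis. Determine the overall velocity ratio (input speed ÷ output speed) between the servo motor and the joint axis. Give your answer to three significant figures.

3.69

Each stage contributes driven/driver: belt 209/222 = 0.94144, gear mesh 94/24 = 3.9167.
Overall: 0.94144 × 3.9167 = 3.6873.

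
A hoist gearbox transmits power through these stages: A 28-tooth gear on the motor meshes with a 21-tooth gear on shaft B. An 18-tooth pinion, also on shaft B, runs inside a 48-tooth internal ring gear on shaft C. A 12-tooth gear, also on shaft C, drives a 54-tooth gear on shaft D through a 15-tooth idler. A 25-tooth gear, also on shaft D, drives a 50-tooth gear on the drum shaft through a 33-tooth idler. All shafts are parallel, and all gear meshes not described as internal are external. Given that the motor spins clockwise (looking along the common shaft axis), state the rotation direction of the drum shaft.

the motor → shaft B: external mesh, 1 reversal → CCW.
shaft B → shaft C: internal mesh, same direction → CCW.
shaft C → shaft D: driver → idler → driven is 2 external meshes, 2 reversals → CCW.
shaft D → the drum shaft: driver → idler → driven is 2 external meshes, 2 reversals → CCW.
5 reversals in total — an odd number — so the drum shaft turns opposite to the motor.

counterclockwise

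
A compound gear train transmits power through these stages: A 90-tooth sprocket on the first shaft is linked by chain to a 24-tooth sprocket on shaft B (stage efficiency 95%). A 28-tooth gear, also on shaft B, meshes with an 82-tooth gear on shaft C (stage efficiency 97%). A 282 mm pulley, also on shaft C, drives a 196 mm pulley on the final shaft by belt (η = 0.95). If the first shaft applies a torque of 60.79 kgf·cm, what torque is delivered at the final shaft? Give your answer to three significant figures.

After the chain (24/90): 60.79 × 0.26667 × 0.95 = 15.4 kgf·cm
After the gear mesh (82/28): 15.4 × 2.9286 × 0.97 = 43.747 kgf·cm
After the belt (196/282): 43.747 × 0.69504 × 0.95 = 28.886 kgf·cm

28.9 kgf·cm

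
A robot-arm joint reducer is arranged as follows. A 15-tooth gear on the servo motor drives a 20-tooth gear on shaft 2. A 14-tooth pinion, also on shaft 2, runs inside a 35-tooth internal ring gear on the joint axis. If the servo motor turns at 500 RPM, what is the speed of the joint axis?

150 RPM

gear mesh 20/15 = 1.3333 → 500/1.3333 = 375 RPM
internal gear 35/14 = 2.5 → 375/2.5 = 150 RPM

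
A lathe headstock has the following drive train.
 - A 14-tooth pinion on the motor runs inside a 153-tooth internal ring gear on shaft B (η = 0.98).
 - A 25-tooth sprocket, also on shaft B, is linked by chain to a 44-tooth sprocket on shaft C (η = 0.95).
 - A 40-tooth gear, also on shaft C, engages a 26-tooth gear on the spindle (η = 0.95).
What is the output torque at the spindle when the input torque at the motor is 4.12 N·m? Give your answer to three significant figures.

45.6 N·m

Internal gear: ratio = 153/14 = 10.929; torque at shaft B = 4.12 × 10.929 × 0.98 = 44.125 N·m.
Chain: ratio = 44/25 = 1.76; torque at shaft C = 44.125 × 1.76 × 0.95 = 73.777 N·m.
Gear mesh: ratio = 26/40 = 0.65; torque at the spindle = 73.777 × 0.65 × 0.95 = 45.558 N·m.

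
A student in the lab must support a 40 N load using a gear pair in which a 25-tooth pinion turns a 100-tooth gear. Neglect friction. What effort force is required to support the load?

10 N

Gear pair MA = 100/25 = 4.
Effort = load / MA = 40 / 4 = 10 N.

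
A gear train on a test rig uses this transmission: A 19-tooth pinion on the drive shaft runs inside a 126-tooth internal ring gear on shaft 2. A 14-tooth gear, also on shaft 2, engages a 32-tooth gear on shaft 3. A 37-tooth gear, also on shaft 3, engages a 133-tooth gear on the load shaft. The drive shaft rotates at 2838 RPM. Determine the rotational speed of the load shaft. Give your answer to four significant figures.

internal gear 126/19 = 6.6316 → 2838/6.6316 = 427.95 RPM
gear mesh 32/14 = 2.2857 → 427.95/2.2857 = 187.23 RPM
gear mesh 133/37 = 3.5946 → 187.23/3.5946 = 52.086 RPM

52.09 RPM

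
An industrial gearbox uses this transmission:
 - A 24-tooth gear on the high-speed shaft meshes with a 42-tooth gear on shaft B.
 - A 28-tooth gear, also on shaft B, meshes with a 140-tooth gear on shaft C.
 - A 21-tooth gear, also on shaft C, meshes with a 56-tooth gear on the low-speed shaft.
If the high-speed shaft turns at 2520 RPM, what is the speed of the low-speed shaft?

the high-speed shaft → shaft B (gear mesh, 42/24): 2520 ÷ 1.75 = 1440 RPM
shaft B → shaft C (gear mesh, 140/28): 1440 ÷ 5 = 288 RPM
shaft C → the low-speed shaft (gear mesh, 56/21): 288 ÷ 2.6667 = 108 RPM

108 RPM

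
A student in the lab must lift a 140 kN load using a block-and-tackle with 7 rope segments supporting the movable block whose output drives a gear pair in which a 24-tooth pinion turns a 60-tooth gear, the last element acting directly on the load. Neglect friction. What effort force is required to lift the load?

Block-and-tackle MA = number of supporting rope parts = 7.
Gear pair MA = 60/24 = 2.5.
Combined ideal MA = 7 × 2.5 = 17.5.
Effort = load / MA = 140 / 17.5 = 8 kN.

8 kN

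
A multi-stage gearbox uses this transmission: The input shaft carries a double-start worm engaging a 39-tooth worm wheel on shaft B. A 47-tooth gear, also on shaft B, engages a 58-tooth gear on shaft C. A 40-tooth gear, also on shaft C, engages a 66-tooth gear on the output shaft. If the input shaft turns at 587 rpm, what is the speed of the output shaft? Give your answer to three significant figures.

14.8 rpm

the input shaft → shaft B (worm, 39/2): 587 ÷ 19.5 = 30.103 rpm
shaft B → shaft C (gear mesh, 58/47): 30.103 ÷ 1.234 = 24.393 rpm
shaft C → the output shaft (gear mesh, 66/40): 24.393 ÷ 1.65 = 14.784 rpm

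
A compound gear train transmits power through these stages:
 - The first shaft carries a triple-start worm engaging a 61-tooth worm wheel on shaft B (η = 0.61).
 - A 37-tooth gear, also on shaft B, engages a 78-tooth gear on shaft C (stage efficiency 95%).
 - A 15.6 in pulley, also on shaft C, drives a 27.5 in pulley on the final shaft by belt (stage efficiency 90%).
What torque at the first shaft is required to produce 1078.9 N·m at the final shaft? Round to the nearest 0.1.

Overall ratio R = 20.333 × 2.1081 × 1.7628 = 75.563; overall efficiency η = 0.61 × 0.95 × 0.90 = 0.5216.
Input torque = output torque / (R × η) = 1078.9 / (75.563 × 0.5216) = 27.376 N·m.

27.4 N·m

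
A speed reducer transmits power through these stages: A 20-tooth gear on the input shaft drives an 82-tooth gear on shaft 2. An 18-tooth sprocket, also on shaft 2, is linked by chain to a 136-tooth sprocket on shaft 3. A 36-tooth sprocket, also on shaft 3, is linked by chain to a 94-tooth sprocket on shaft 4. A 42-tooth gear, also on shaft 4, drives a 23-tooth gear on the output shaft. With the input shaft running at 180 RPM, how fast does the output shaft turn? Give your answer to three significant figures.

gear mesh 82/20 = 4.1 → 180/4.1 = 43.902 RPM
chain 136/18 = 7.5556 → 43.902/7.5556 = 5.8106 RPM
chain 94/36 = 2.6111 → 5.8106/2.6111 = 2.2253 RPM
gear mesh 23/42 = 0.54762 → 2.2253/0.54762 = 4.0637 RPM

4.06 RPM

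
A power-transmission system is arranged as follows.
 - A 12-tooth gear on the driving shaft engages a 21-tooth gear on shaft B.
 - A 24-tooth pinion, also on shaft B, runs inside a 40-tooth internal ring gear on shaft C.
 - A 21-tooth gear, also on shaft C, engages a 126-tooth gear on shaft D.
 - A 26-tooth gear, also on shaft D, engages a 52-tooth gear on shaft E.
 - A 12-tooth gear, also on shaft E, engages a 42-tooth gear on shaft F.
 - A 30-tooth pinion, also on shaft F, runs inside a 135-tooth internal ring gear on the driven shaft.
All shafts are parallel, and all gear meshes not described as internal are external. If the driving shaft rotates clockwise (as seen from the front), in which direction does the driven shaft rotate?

clockwise

the driving shaft → shaft B: external mesh, 1 reversal → CCW.
shaft B → shaft C: internal mesh, same direction → CCW.
shaft C → shaft D: external mesh, 1 reversal → CW.
shaft D → shaft E: external mesh, 1 reversal → CCW.
shaft E → shaft F: external mesh, 1 reversal → CW.
shaft F → the driven shaft: internal mesh, same direction → CW.
4 reversals in total — an even number — so the driven shaft turns the same way as the driving shaft.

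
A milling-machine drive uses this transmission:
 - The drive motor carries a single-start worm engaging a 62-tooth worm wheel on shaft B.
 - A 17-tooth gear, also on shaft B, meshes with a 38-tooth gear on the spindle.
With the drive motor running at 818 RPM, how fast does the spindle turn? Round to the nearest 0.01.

the drive motor → shaft B (worm, 62/1): 818 ÷ 62 = 13.194 RPM
shaft B → the spindle (gear mesh, 38/17): 13.194 ÷ 2.2353 = 5.9024 RPM

5.90 RPM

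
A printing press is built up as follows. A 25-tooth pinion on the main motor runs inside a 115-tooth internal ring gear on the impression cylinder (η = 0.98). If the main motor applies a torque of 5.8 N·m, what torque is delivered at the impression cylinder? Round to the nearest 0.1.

After the internal gear (115/25): 5.8 × 4.6 × 0.98 = 26.146 N·m

26.1 N·m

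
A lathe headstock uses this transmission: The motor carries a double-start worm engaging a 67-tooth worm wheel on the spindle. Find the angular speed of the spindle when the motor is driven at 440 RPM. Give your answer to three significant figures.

13.1 RPM

Worm: ratio = 67/2 = 33.5, so the spindle turns at 440 / 33.5 = 13.134 RPM.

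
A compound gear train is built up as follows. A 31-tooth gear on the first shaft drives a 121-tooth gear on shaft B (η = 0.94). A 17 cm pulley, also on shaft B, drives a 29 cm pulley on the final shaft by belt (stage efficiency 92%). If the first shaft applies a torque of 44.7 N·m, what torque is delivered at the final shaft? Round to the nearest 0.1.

257.4 N·m

After the gear mesh (121/31): 44.7 × 3.9032 × 0.94 = 164.01 N·m
After the belt (29/17): 164.01 × 1.7059 × 0.92 = 257.39 N·m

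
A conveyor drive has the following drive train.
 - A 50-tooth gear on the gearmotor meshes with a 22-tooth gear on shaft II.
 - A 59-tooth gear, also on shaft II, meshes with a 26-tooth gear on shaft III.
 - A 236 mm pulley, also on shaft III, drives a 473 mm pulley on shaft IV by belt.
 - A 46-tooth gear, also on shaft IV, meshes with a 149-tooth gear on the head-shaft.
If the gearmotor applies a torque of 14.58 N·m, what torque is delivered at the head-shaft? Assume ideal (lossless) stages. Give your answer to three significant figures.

gear mesh 22/50 = 0.44 → τ = 14.58·0.44 = 6.4152 N·m
gear mesh 26/59 = 0.44068 → τ = 6.4152·0.44068 = 2.827 N·m
belt 473/236 = 2.0042 → τ = 2.827·2.0042 = 5.6661 N·m
gear mesh 149/46 = 3.2391 → τ = 5.6661·3.2391 = 18.353 N·m

18.4 N·m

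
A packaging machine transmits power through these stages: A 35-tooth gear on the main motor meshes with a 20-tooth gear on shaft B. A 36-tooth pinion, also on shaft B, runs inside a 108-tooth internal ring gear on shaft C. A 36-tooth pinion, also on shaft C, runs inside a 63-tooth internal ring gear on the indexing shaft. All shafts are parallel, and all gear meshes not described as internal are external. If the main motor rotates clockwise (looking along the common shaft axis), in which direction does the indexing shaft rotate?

the main motor → shaft B: external mesh, 1 reversal → CCW.
shaft B → shaft C: internal mesh, same direction → CCW.
shaft C → the indexing shaft: internal mesh, same direction → CCW.
1 reversal in total — an odd number — so the indexing shaft turns opposite to the main motor.

anticlockwise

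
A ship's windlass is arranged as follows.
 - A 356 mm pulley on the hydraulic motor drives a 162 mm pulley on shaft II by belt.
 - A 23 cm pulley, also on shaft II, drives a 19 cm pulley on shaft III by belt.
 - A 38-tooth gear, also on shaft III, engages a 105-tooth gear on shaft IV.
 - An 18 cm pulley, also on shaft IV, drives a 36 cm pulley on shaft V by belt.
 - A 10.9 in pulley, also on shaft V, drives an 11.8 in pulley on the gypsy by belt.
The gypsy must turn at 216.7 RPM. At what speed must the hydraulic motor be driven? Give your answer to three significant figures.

487 RPM

Overall ratio R = 0.45506 × 0.82609 × 2.7632 × 2 × 1.0826 = 2.249.
Required input speed = output speed × R = 216.7 × 2.249 = 487.35 RPM.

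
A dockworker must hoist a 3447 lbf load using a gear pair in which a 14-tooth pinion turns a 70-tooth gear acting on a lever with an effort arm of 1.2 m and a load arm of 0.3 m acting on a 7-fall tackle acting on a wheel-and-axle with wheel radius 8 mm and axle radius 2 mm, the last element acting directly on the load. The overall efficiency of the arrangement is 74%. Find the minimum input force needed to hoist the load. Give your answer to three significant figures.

8.32 lbf

Gear pair MA = 70/14 = 5.
Lever MA = effort arm / load arm = 1.2/0.3 = 4.
Block-and-tackle MA = number of supporting rope parts = 7.
Wheel-and-axle MA = R/r = 8/2 = 4.
Combined ideal MA = 5 × 4 × 7 × 4 = 560.
Actual MA = 560 × 0.74 = 414.4.
Effort = load / actual MA = 3447 / 414.4 = 8.3181 lbf.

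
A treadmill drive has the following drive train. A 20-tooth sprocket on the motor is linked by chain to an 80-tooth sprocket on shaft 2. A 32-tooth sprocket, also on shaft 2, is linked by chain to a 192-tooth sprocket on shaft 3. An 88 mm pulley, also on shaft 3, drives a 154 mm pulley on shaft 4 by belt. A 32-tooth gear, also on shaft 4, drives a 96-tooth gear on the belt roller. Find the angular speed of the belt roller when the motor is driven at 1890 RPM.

chain 80/20 = 4 → 1890/4 = 472.5 RPM
chain 192/32 = 6 → 472.5/6 = 78.75 RPM
belt 154/88 = 1.75 → 78.75/1.75 = 45 RPM
gear mesh 96/32 = 3 → 45/3 = 15 RPM

15 RPM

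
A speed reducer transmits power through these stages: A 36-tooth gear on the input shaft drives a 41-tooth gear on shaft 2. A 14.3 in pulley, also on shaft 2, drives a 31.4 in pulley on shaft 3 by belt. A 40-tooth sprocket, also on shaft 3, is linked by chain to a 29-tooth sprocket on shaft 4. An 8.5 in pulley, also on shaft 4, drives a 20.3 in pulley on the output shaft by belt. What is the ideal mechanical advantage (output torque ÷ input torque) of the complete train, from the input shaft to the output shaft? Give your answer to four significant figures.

Each stage contributes driven/driver: gear mesh 41/36 = 1.1389, belt 31.4/14.3 = 2.1958, chain 29/40 = 0.725, belt 20.3/8.5 = 2.3882.
Overall: 1.1389 × 2.1958 × 0.725 × 2.3882 = 4.33.

4.330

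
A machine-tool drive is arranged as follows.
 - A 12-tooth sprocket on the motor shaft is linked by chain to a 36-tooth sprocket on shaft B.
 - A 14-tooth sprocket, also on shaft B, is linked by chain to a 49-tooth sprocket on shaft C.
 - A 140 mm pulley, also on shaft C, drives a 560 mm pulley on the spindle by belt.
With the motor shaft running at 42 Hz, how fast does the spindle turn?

chain 36/12 = 3 → 42/3 = 14 Hz
chain 49/14 = 3.5 → 14/3.5 = 4 Hz
belt 560/140 = 4 → 4/4 = 1 Hz

1 Hz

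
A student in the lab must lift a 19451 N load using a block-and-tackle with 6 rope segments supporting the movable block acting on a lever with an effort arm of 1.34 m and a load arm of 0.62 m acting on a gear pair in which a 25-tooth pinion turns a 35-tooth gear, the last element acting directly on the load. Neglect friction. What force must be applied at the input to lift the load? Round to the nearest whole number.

1071 N

Block-and-tackle MA = number of supporting rope parts = 6.
Lever MA = effort arm / load arm = 1.34/0.62 = 2.1613.
Gear pair MA = 35/25 = 1.4.
Combined ideal MA = 6 × 2.1613 × 1.4 = 18.155.
Effort = load / MA = 19451 / 18.155 = 1071.4 N.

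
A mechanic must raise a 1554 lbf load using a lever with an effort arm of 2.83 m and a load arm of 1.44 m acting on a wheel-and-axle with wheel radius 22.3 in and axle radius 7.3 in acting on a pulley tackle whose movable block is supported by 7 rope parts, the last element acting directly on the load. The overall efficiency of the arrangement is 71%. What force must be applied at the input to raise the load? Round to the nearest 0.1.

52.1 lbf

Lever MA = effort arm / load arm = 2.83/1.44 = 1.9653.
Wheel-and-axle MA = R/r = 22.3/7.3 = 3.0548.
Block-and-tackle MA = number of supporting rope parts = 7.
Combined ideal MA = 1.9653 × 3.0548 × 7 = 42.025.
Actual MA = 42.025 × 0.71 = 29.837.
Effort = load / actual MA = 1554 / 29.837 = 52.082 lbf.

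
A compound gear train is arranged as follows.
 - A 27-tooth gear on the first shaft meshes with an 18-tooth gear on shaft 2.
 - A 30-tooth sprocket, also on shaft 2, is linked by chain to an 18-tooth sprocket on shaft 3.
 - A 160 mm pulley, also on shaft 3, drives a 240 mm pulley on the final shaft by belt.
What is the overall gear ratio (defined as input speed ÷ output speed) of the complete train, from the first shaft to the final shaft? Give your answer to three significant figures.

0.600

Each stage contributes driven/driver: gear mesh 18/27 = 0.66667, chain 18/30 = 0.6, belt 240/160 = 1.5.
Overall: 0.66667 × 0.6 × 1.5 = 0.6.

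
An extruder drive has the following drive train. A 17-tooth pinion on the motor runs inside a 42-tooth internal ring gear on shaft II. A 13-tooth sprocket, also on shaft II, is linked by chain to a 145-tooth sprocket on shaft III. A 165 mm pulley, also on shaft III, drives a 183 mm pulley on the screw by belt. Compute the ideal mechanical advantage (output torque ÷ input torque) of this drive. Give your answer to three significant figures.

Each stage contributes driven/driver: internal gear 42/17 = 2.4706, chain 145/13 = 11.154, belt 183/165 = 1.1091.
Overall: 2.4706 × 11.154 × 1.1091 = 30.563.

30.6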